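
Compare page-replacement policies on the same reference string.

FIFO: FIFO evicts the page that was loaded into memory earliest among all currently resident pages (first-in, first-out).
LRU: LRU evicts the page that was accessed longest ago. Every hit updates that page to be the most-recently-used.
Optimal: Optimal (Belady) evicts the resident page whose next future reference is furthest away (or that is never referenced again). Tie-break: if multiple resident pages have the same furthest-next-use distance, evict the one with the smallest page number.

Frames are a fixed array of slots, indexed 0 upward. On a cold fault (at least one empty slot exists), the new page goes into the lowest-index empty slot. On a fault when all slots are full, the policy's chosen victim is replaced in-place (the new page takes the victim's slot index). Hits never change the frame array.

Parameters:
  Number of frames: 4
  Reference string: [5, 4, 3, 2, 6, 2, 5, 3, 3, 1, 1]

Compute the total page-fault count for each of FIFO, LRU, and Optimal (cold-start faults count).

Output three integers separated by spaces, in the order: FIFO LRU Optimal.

Answer: 7 7 6

Derivation:
--- FIFO ---
  step 0: ref 5 -> FAULT, frames=[5,-,-,-] (faults so far: 1)
  step 1: ref 4 -> FAULT, frames=[5,4,-,-] (faults so far: 2)
  step 2: ref 3 -> FAULT, frames=[5,4,3,-] (faults so far: 3)
  step 3: ref 2 -> FAULT, frames=[5,4,3,2] (faults so far: 4)
  step 4: ref 6 -> FAULT, evict 5, frames=[6,4,3,2] (faults so far: 5)
  step 5: ref 2 -> HIT, frames=[6,4,3,2] (faults so far: 5)
  step 6: ref 5 -> FAULT, evict 4, frames=[6,5,3,2] (faults so far: 6)
  step 7: ref 3 -> HIT, frames=[6,5,3,2] (faults so far: 6)
  step 8: ref 3 -> HIT, frames=[6,5,3,2] (faults so far: 6)
  step 9: ref 1 -> FAULT, evict 3, frames=[6,5,1,2] (faults so far: 7)
  step 10: ref 1 -> HIT, frames=[6,5,1,2] (faults so far: 7)
  FIFO total faults: 7
--- LRU ---
  step 0: ref 5 -> FAULT, frames=[5,-,-,-] (faults so far: 1)
  step 1: ref 4 -> FAULT, frames=[5,4,-,-] (faults so far: 2)
  step 2: ref 3 -> FAULT, frames=[5,4,3,-] (faults so far: 3)
  step 3: ref 2 -> FAULT, frames=[5,4,3,2] (faults so far: 4)
  step 4: ref 6 -> FAULT, evict 5, frames=[6,4,3,2] (faults so far: 5)
  step 5: ref 2 -> HIT, frames=[6,4,3,2] (faults so far: 5)
  step 6: ref 5 -> FAULT, evict 4, frames=[6,5,3,2] (faults so far: 6)
  step 7: ref 3 -> HIT, frames=[6,5,3,2] (faults so far: 6)
  step 8: ref 3 -> HIT, frames=[6,5,3,2] (faults so far: 6)
  step 9: ref 1 -> FAULT, evict 6, frames=[1,5,3,2] (faults so far: 7)
  step 10: ref 1 -> HIT, frames=[1,5,3,2] (faults so far: 7)
  LRU total faults: 7
--- Optimal ---
  step 0: ref 5 -> FAULT, frames=[5,-,-,-] (faults so far: 1)
  step 1: ref 4 -> FAULT, frames=[5,4,-,-] (faults so far: 2)
  step 2: ref 3 -> FAULT, frames=[5,4,3,-] (faults so far: 3)
  step 3: ref 2 -> FAULT, frames=[5,4,3,2] (faults so far: 4)
  step 4: ref 6 -> FAULT, evict 4, frames=[5,6,3,2] (faults so far: 5)
  step 5: ref 2 -> HIT, frames=[5,6,3,2] (faults so far: 5)
  step 6: ref 5 -> HIT, frames=[5,6,3,2] (faults so far: 5)
  step 7: ref 3 -> HIT, frames=[5,6,3,2] (faults so far: 5)
  step 8: ref 3 -> HIT, frames=[5,6,3,2] (faults so far: 5)
  step 9: ref 1 -> FAULT, evict 2, frames=[5,6,3,1] (faults so far: 6)
  step 10: ref 1 -> HIT, frames=[5,6,3,1] (faults so far: 6)
  Optimal total faults: 6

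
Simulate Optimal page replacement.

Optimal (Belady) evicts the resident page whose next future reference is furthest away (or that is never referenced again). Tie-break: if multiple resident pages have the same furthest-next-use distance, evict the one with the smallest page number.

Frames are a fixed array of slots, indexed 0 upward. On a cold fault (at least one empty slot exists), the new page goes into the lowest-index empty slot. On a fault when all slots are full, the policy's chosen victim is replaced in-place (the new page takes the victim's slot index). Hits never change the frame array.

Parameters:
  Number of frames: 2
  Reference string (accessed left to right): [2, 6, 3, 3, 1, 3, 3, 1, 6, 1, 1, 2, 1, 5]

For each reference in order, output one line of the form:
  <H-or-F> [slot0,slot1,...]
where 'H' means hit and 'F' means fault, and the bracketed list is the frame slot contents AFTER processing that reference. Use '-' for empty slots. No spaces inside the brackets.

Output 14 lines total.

F [2,-]
F [2,6]
F [3,6]
H [3,6]
F [3,1]
H [3,1]
H [3,1]
H [3,1]
F [6,1]
H [6,1]
H [6,1]
F [2,1]
H [2,1]
F [2,5]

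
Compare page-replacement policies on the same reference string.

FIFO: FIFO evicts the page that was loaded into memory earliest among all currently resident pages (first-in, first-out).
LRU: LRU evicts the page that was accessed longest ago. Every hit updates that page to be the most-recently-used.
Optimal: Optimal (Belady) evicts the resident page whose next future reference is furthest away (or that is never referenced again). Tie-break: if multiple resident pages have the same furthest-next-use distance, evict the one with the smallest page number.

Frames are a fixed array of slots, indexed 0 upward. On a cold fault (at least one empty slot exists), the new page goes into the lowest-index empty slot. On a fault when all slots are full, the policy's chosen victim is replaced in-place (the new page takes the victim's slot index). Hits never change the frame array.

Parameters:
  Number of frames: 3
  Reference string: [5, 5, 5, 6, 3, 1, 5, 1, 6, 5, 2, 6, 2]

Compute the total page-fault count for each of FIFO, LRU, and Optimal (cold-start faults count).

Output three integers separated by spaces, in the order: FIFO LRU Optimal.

--- FIFO ---
  step 0: ref 5 -> FAULT, frames=[5,-,-] (faults so far: 1)
  step 1: ref 5 -> HIT, frames=[5,-,-] (faults so far: 1)
  step 2: ref 5 -> HIT, frames=[5,-,-] (faults so far: 1)
  step 3: ref 6 -> FAULT, frames=[5,6,-] (faults so far: 2)
  step 4: ref 3 -> FAULT, frames=[5,6,3] (faults so far: 3)
  step 5: ref 1 -> FAULT, evict 5, frames=[1,6,3] (faults so far: 4)
  step 6: ref 5 -> FAULT, evict 6, frames=[1,5,3] (faults so far: 5)
  step 7: ref 1 -> HIT, frames=[1,5,3] (faults so far: 5)
  step 8: ref 6 -> FAULT, evict 3, frames=[1,5,6] (faults so far: 6)
  step 9: ref 5 -> HIT, frames=[1,5,6] (faults so far: 6)
  step 10: ref 2 -> FAULT, evict 1, frames=[2,5,6] (faults so far: 7)
  step 11: ref 6 -> HIT, frames=[2,5,6] (faults so far: 7)
  step 12: ref 2 -> HIT, frames=[2,5,6] (faults so far: 7)
  FIFO total faults: 7
--- LRU ---
  step 0: ref 5 -> FAULT, frames=[5,-,-] (faults so far: 1)
  step 1: ref 5 -> HIT, frames=[5,-,-] (faults so far: 1)
  step 2: ref 5 -> HIT, frames=[5,-,-] (faults so far: 1)
  step 3: ref 6 -> FAULT, frames=[5,6,-] (faults so far: 2)
  step 4: ref 3 -> FAULT, frames=[5,6,3] (faults so far: 3)
  step 5: ref 1 -> FAULT, evict 5, frames=[1,6,3] (faults so far: 4)
  step 6: ref 5 -> FAULT, evict 6, frames=[1,5,3] (faults so far: 5)
  step 7: ref 1 -> HIT, frames=[1,5,3] (faults so far: 5)
  step 8: ref 6 -> FAULT, evict 3, frames=[1,5,6] (faults so far: 6)
  step 9: ref 5 -> HIT, frames=[1,5,6] (faults so far: 6)
  step 10: ref 2 -> FAULT, evict 1, frames=[2,5,6] (faults so far: 7)
  step 11: ref 6 -> HIT, frames=[2,5,6] (faults so far: 7)
  step 12: ref 2 -> HIT, frames=[2,5,6] (faults so far: 7)
  LRU total faults: 7
--- Optimal ---
  step 0: ref 5 -> FAULT, frames=[5,-,-] (faults so far: 1)
  step 1: ref 5 -> HIT, frames=[5,-,-] (faults so far: 1)
  step 2: ref 5 -> HIT, frames=[5,-,-] (faults so far: 1)
  step 3: ref 6 -> FAULT, frames=[5,6,-] (faults so far: 2)
  step 4: ref 3 -> FAULT, frames=[5,6,3] (faults so far: 3)
  step 5: ref 1 -> FAULT, evict 3, frames=[5,6,1] (faults so far: 4)
  step 6: ref 5 -> HIT, frames=[5,6,1] (faults so far: 4)
  step 7: ref 1 -> HIT, frames=[5,6,1] (faults so far: 4)
  step 8: ref 6 -> HIT, frames=[5,6,1] (faults so far: 4)
  step 9: ref 5 -> HIT, frames=[5,6,1] (faults so far: 4)
  step 10: ref 2 -> FAULT, evict 1, frames=[5,6,2] (faults so far: 5)
  step 11: ref 6 -> HIT, frames=[5,6,2] (faults so far: 5)
  step 12: ref 2 -> HIT, frames=[5,6,2] (faults so far: 5)
  Optimal total faults: 5

Answer: 7 7 5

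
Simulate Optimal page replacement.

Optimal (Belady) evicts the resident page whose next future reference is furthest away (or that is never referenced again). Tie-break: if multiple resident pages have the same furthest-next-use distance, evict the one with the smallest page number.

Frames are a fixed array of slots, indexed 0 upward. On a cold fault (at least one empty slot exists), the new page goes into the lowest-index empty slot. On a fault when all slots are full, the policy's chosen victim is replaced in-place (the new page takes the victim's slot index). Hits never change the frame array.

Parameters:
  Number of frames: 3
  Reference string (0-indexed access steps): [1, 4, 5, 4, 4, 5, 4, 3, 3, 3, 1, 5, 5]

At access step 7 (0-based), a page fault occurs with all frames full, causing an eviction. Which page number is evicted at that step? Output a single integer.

Answer: 4

Derivation:
Step 0: ref 1 -> FAULT, frames=[1,-,-]
Step 1: ref 4 -> FAULT, frames=[1,4,-]
Step 2: ref 5 -> FAULT, frames=[1,4,5]
Step 3: ref 4 -> HIT, frames=[1,4,5]
Step 4: ref 4 -> HIT, frames=[1,4,5]
Step 5: ref 5 -> HIT, frames=[1,4,5]
Step 6: ref 4 -> HIT, frames=[1,4,5]
Step 7: ref 3 -> FAULT, evict 4, frames=[1,3,5]
At step 7: evicted page 4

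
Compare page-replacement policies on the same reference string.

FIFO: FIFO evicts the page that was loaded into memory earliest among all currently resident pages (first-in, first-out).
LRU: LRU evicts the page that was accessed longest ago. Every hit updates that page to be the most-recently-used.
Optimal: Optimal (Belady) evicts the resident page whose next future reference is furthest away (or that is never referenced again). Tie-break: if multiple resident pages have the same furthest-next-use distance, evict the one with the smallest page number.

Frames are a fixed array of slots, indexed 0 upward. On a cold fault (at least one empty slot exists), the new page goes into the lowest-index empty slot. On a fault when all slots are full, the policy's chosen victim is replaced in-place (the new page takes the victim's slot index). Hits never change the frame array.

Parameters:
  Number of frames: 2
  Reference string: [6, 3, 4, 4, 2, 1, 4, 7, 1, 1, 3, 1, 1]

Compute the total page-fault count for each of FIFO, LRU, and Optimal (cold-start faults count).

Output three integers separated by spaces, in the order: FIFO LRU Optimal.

--- FIFO ---
  step 0: ref 6 -> FAULT, frames=[6,-] (faults so far: 1)
  step 1: ref 3 -> FAULT, frames=[6,3] (faults so far: 2)
  step 2: ref 4 -> FAULT, evict 6, frames=[4,3] (faults so far: 3)
  step 3: ref 4 -> HIT, frames=[4,3] (faults so far: 3)
  step 4: ref 2 -> FAULT, evict 3, frames=[4,2] (faults so far: 4)
  step 5: ref 1 -> FAULT, evict 4, frames=[1,2] (faults so far: 5)
  step 6: ref 4 -> FAULT, evict 2, frames=[1,4] (faults so far: 6)
  step 7: ref 7 -> FAULT, evict 1, frames=[7,4] (faults so far: 7)
  step 8: ref 1 -> FAULT, evict 4, frames=[7,1] (faults so far: 8)
  step 9: ref 1 -> HIT, frames=[7,1] (faults so far: 8)
  step 10: ref 3 -> FAULT, evict 7, frames=[3,1] (faults so far: 9)
  step 11: ref 1 -> HIT, frames=[3,1] (faults so far: 9)
  step 12: ref 1 -> HIT, frames=[3,1] (faults so far: 9)
  FIFO total faults: 9
--- LRU ---
  step 0: ref 6 -> FAULT, frames=[6,-] (faults so far: 1)
  step 1: ref 3 -> FAULT, frames=[6,3] (faults so far: 2)
  step 2: ref 4 -> FAULT, evict 6, frames=[4,3] (faults so far: 3)
  step 3: ref 4 -> HIT, frames=[4,3] (faults so far: 3)
  step 4: ref 2 -> FAULT, evict 3, frames=[4,2] (faults so far: 4)
  step 5: ref 1 -> FAULT, evict 4, frames=[1,2] (faults so far: 5)
  step 6: ref 4 -> FAULT, evict 2, frames=[1,4] (faults so far: 6)
  step 7: ref 7 -> FAULT, evict 1, frames=[7,4] (faults so far: 7)
  step 8: ref 1 -> FAULT, evict 4, frames=[7,1] (faults so far: 8)
  step 9: ref 1 -> HIT, frames=[7,1] (faults so far: 8)
  step 10: ref 3 -> FAULT, evict 7, frames=[3,1] (faults so far: 9)
  step 11: ref 1 -> HIT, frames=[3,1] (faults so far: 9)
  step 12: ref 1 -> HIT, frames=[3,1] (faults so far: 9)
  LRU total faults: 9
--- Optimal ---
  step 0: ref 6 -> FAULT, frames=[6,-] (faults so far: 1)
  step 1: ref 3 -> FAULT, frames=[6,3] (faults so far: 2)
  step 2: ref 4 -> FAULT, evict 6, frames=[4,3] (faults so far: 3)
  step 3: ref 4 -> HIT, frames=[4,3] (faults so far: 3)
  step 4: ref 2 -> FAULT, evict 3, frames=[4,2] (faults so far: 4)
  step 5: ref 1 -> FAULT, evict 2, frames=[4,1] (faults so far: 5)
  step 6: ref 4 -> HIT, frames=[4,1] (faults so far: 5)
  step 7: ref 7 -> FAULT, evict 4, frames=[7,1] (faults so far: 6)
  step 8: ref 1 -> HIT, frames=[7,1] (faults so far: 6)
  step 9: ref 1 -> HIT, frames=[7,1] (faults so far: 6)
  step 10: ref 3 -> FAULT, evict 7, frames=[3,1] (faults so far: 7)
  step 11: ref 1 -> HIT, frames=[3,1] (faults so far: 7)
  step 12: ref 1 -> HIT, frames=[3,1] (faults so far: 7)
  Optimal total faults: 7

Answer: 9 9 7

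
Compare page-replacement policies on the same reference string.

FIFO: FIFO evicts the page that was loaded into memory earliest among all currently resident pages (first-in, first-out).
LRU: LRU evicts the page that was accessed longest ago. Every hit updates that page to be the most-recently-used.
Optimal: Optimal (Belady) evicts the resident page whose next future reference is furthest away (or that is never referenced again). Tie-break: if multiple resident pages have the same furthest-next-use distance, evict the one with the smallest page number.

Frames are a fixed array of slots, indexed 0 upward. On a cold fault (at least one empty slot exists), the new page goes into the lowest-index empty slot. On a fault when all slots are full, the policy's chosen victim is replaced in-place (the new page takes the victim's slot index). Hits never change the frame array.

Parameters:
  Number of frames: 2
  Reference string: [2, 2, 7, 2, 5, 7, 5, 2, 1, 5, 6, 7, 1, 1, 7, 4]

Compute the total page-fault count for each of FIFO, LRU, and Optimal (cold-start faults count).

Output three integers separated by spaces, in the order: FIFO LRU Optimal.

Answer: 10 11 8

Derivation:
--- FIFO ---
  step 0: ref 2 -> FAULT, frames=[2,-] (faults so far: 1)
  step 1: ref 2 -> HIT, frames=[2,-] (faults so far: 1)
  step 2: ref 7 -> FAULT, frames=[2,7] (faults so far: 2)
  step 3: ref 2 -> HIT, frames=[2,7] (faults so far: 2)
  step 4: ref 5 -> FAULT, evict 2, frames=[5,7] (faults so far: 3)
  step 5: ref 7 -> HIT, frames=[5,7] (faults so far: 3)
  step 6: ref 5 -> HIT, frames=[5,7] (faults so far: 3)
  step 7: ref 2 -> FAULT, evict 7, frames=[5,2] (faults so far: 4)
  step 8: ref 1 -> FAULT, evict 5, frames=[1,2] (faults so far: 5)
  step 9: ref 5 -> FAULT, evict 2, frames=[1,5] (faults so far: 6)
  step 10: ref 6 -> FAULT, evict 1, frames=[6,5] (faults so far: 7)
  step 11: ref 7 -> FAULT, evict 5, frames=[6,7] (faults so far: 8)
  step 12: ref 1 -> FAULT, evict 6, frames=[1,7] (faults so far: 9)
  step 13: ref 1 -> HIT, frames=[1,7] (faults so far: 9)
  step 14: ref 7 -> HIT, frames=[1,7] (faults so far: 9)
  step 15: ref 4 -> FAULT, evict 7, frames=[1,4] (faults so far: 10)
  FIFO total faults: 10
--- LRU ---
  step 0: ref 2 -> FAULT, frames=[2,-] (faults so far: 1)
  step 1: ref 2 -> HIT, frames=[2,-] (faults so far: 1)
  step 2: ref 7 -> FAULT, frames=[2,7] (faults so far: 2)
  step 3: ref 2 -> HIT, frames=[2,7] (faults so far: 2)
  step 4: ref 5 -> FAULT, evict 7, frames=[2,5] (faults so far: 3)
  step 5: ref 7 -> FAULT, evict 2, frames=[7,5] (faults so far: 4)
  step 6: ref 5 -> HIT, frames=[7,5] (faults so far: 4)
  step 7: ref 2 -> FAULT, evict 7, frames=[2,5] (faults so far: 5)
  step 8: ref 1 -> FAULT, evict 5, frames=[2,1] (faults so far: 6)
  step 9: ref 5 -> FAULT, evict 2, frames=[5,1] (faults so far: 7)
  step 10: ref 6 -> FAULT, evict 1, frames=[5,6] (faults so far: 8)
  step 11: ref 7 -> FAULT, evict 5, frames=[7,6] (faults so far: 9)
  step 12: ref 1 -> FAULT, evict 6, frames=[7,1] (faults so far: 10)
  step 13: ref 1 -> HIT, frames=[7,1] (faults so far: 10)
  step 14: ref 7 -> HIT, frames=[7,1] (faults so far: 10)
  step 15: ref 4 -> FAULT, evict 1, frames=[7,4] (faults so far: 11)
  LRU total faults: 11
--- Optimal ---
  step 0: ref 2 -> FAULT, frames=[2,-] (faults so far: 1)
  step 1: ref 2 -> HIT, frames=[2,-] (faults so far: 1)
  step 2: ref 7 -> FAULT, frames=[2,7] (faults so far: 2)
  step 3: ref 2 -> HIT, frames=[2,7] (faults so far: 2)
  step 4: ref 5 -> FAULT, evict 2, frames=[5,7] (faults so far: 3)
  step 5: ref 7 -> HIT, frames=[5,7] (faults so far: 3)
  step 6: ref 5 -> HIT, frames=[5,7] (faults so far: 3)
  step 7: ref 2 -> FAULT, evict 7, frames=[5,2] (faults so far: 4)
  step 8: ref 1 -> FAULT, evict 2, frames=[5,1] (faults so far: 5)
  step 9: ref 5 -> HIT, frames=[5,1] (faults so far: 5)
  step 10: ref 6 -> FAULT, evict 5, frames=[6,1] (faults so far: 6)
  step 11: ref 7 -> FAULT, evict 6, frames=[7,1] (faults so far: 7)
  step 12: ref 1 -> HIT, frames=[7,1] (faults so far: 7)
  step 13: ref 1 -> HIT, frames=[7,1] (faults so far: 7)
  step 14: ref 7 -> HIT, frames=[7,1] (faults so far: 7)
  step 15: ref 4 -> FAULT, evict 1, frames=[7,4] (faults so far: 8)
  Optimal total faults: 8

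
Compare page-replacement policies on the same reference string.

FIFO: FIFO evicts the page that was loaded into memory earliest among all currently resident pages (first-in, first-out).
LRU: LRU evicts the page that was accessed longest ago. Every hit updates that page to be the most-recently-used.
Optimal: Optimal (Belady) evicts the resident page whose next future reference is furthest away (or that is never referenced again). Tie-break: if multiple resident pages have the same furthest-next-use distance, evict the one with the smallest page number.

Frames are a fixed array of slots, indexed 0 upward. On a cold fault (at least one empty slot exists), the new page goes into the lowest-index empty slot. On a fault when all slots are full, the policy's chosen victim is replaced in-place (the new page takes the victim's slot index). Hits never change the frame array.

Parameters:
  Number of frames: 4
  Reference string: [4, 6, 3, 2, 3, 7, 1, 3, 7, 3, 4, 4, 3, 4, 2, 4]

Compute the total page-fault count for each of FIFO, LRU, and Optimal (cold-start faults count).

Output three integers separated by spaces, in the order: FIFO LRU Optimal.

Answer: 9 8 7

Derivation:
--- FIFO ---
  step 0: ref 4 -> FAULT, frames=[4,-,-,-] (faults so far: 1)
  step 1: ref 6 -> FAULT, frames=[4,6,-,-] (faults so far: 2)
  step 2: ref 3 -> FAULT, frames=[4,6,3,-] (faults so far: 3)
  step 3: ref 2 -> FAULT, frames=[4,6,3,2] (faults so far: 4)
  step 4: ref 3 -> HIT, frames=[4,6,3,2] (faults so far: 4)
  step 5: ref 7 -> FAULT, evict 4, frames=[7,6,3,2] (faults so far: 5)
  step 6: ref 1 -> FAULT, evict 6, frames=[7,1,3,2] (faults so far: 6)
  step 7: ref 3 -> HIT, frames=[7,1,3,2] (faults so far: 6)
  step 8: ref 7 -> HIT, frames=[7,1,3,2] (faults so far: 6)
  step 9: ref 3 -> HIT, frames=[7,1,3,2] (faults so far: 6)
  step 10: ref 4 -> FAULT, evict 3, frames=[7,1,4,2] (faults so far: 7)
  step 11: ref 4 -> HIT, frames=[7,1,4,2] (faults so far: 7)
  step 12: ref 3 -> FAULT, evict 2, frames=[7,1,4,3] (faults so far: 8)
  step 13: ref 4 -> HIT, frames=[7,1,4,3] (faults so far: 8)
  step 14: ref 2 -> FAULT, evict 7, frames=[2,1,4,3] (faults so far: 9)
  step 15: ref 4 -> HIT, frames=[2,1,4,3] (faults so far: 9)
  FIFO total faults: 9
--- LRU ---
  step 0: ref 4 -> FAULT, frames=[4,-,-,-] (faults so far: 1)
  step 1: ref 6 -> FAULT, frames=[4,6,-,-] (faults so far: 2)
  step 2: ref 3 -> FAULT, frames=[4,6,3,-] (faults so far: 3)
  step 3: ref 2 -> FAULT, frames=[4,6,3,2] (faults so far: 4)
  step 4: ref 3 -> HIT, frames=[4,6,3,2] (faults so far: 4)
  step 5: ref 7 -> FAULT, evict 4, frames=[7,6,3,2] (faults so far: 5)
  step 6: ref 1 -> FAULT, evict 6, frames=[7,1,3,2] (faults so far: 6)
  step 7: ref 3 -> HIT, frames=[7,1,3,2] (faults so far: 6)
  step 8: ref 7 -> HIT, frames=[7,1,3,2] (faults so far: 6)
  step 9: ref 3 -> HIT, frames=[7,1,3,2] (faults so far: 6)
  step 10: ref 4 -> FAULT, evict 2, frames=[7,1,3,4] (faults so far: 7)
  step 11: ref 4 -> HIT, frames=[7,1,3,4] (faults so far: 7)
  step 12: ref 3 -> HIT, frames=[7,1,3,4] (faults so far: 7)
  step 13: ref 4 -> HIT, frames=[7,1,3,4] (faults so far: 7)
  step 14: ref 2 -> FAULT, evict 1, frames=[7,2,3,4] (faults so far: 8)
  step 15: ref 4 -> HIT, frames=[7,2,3,4] (faults so far: 8)
  LRU total faults: 8
--- Optimal ---
  step 0: ref 4 -> FAULT, frames=[4,-,-,-] (faults so far: 1)
  step 1: ref 6 -> FAULT, frames=[4,6,-,-] (faults so far: 2)
  step 2: ref 3 -> FAULT, frames=[4,6,3,-] (faults so far: 3)
  step 3: ref 2 -> FAULT, frames=[4,6,3,2] (faults so far: 4)
  step 4: ref 3 -> HIT, frames=[4,6,3,2] (faults so far: 4)
  step 5: ref 7 -> FAULT, evict 6, frames=[4,7,3,2] (faults so far: 5)
  step 6: ref 1 -> FAULT, evict 2, frames=[4,7,3,1] (faults so far: 6)
  step 7: ref 3 -> HIT, frames=[4,7,3,1] (faults so far: 6)
  step 8: ref 7 -> HIT, frames=[4,7,3,1] (faults so far: 6)
  step 9: ref 3 -> HIT, frames=[4,7,3,1] (faults so far: 6)
  step 10: ref 4 -> HIT, frames=[4,7,3,1] (faults so far: 6)
  step 11: ref 4 -> HIT, frames=[4,7,3,1] (faults so far: 6)
  step 12: ref 3 -> HIT, frames=[4,7,3,1] (faults so far: 6)
  step 13: ref 4 -> HIT, frames=[4,7,3,1] (faults so far: 6)
  step 14: ref 2 -> FAULT, evict 1, frames=[4,7,3,2] (faults so far: 7)
  step 15: ref 4 -> HIT, frames=[4,7,3,2] (faults so far: 7)
  Optimal total faults: 7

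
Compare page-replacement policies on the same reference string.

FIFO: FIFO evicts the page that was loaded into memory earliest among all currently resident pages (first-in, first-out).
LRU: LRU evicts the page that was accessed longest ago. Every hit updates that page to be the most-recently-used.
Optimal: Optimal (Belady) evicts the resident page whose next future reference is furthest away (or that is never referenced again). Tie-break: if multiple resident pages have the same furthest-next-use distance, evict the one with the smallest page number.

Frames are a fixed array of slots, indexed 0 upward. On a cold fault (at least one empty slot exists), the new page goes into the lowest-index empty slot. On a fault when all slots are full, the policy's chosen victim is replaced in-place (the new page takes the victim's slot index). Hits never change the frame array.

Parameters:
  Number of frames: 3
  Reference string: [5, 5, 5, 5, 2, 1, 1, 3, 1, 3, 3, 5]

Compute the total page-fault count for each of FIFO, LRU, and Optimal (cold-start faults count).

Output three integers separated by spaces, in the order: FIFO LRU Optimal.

Answer: 5 5 4

Derivation:
--- FIFO ---
  step 0: ref 5 -> FAULT, frames=[5,-,-] (faults so far: 1)
  step 1: ref 5 -> HIT, frames=[5,-,-] (faults so far: 1)
  step 2: ref 5 -> HIT, frames=[5,-,-] (faults so far: 1)
  step 3: ref 5 -> HIT, frames=[5,-,-] (faults so far: 1)
  step 4: ref 2 -> FAULT, frames=[5,2,-] (faults so far: 2)
  step 5: ref 1 -> FAULT, frames=[5,2,1] (faults so far: 3)
  step 6: ref 1 -> HIT, frames=[5,2,1] (faults so far: 3)
  step 7: ref 3 -> FAULT, evict 5, frames=[3,2,1] (faults so far: 4)
  step 8: ref 1 -> HIT, frames=[3,2,1] (faults so far: 4)
  step 9: ref 3 -> HIT, frames=[3,2,1] (faults so far: 4)
  step 10: ref 3 -> HIT, frames=[3,2,1] (faults so far: 4)
  step 11: ref 5 -> FAULT, evict 2, frames=[3,5,1] (faults so far: 5)
  FIFO total faults: 5
--- LRU ---
  step 0: ref 5 -> FAULT, frames=[5,-,-] (faults so far: 1)
  step 1: ref 5 -> HIT, frames=[5,-,-] (faults so far: 1)
  step 2: ref 5 -> HIT, frames=[5,-,-] (faults so far: 1)
  step 3: ref 5 -> HIT, frames=[5,-,-] (faults so far: 1)
  step 4: ref 2 -> FAULT, frames=[5,2,-] (faults so far: 2)
  step 5: ref 1 -> FAULT, frames=[5,2,1] (faults so far: 3)
  step 6: ref 1 -> HIT, frames=[5,2,1] (faults so far: 3)
  step 7: ref 3 -> FAULT, evict 5, frames=[3,2,1] (faults so far: 4)
  step 8: ref 1 -> HIT, frames=[3,2,1] (faults so far: 4)
  step 9: ref 3 -> HIT, frames=[3,2,1] (faults so far: 4)
  step 10: ref 3 -> HIT, frames=[3,2,1] (faults so far: 4)
  step 11: ref 5 -> FAULT, evict 2, frames=[3,5,1] (faults so far: 5)
  LRU total faults: 5
--- Optimal ---
  step 0: ref 5 -> FAULT, frames=[5,-,-] (faults so far: 1)
  step 1: ref 5 -> HIT, frames=[5,-,-] (faults so far: 1)
  step 2: ref 5 -> HIT, frames=[5,-,-] (faults so far: 1)
  step 3: ref 5 -> HIT, frames=[5,-,-] (faults so far: 1)
  step 4: ref 2 -> FAULT, frames=[5,2,-] (faults so far: 2)
  step 5: ref 1 -> FAULT, frames=[5,2,1] (faults so far: 3)
  step 6: ref 1 -> HIT, frames=[5,2,1] (faults so far: 3)
  step 7: ref 3 -> FAULT, evict 2, frames=[5,3,1] (faults so far: 4)
  step 8: ref 1 -> HIT, frames=[5,3,1] (faults so far: 4)
  step 9: ref 3 -> HIT, frames=[5,3,1] (faults so far: 4)
  step 10: ref 3 -> HIT, frames=[5,3,1] (faults so far: 4)
  step 11: ref 5 -> HIT, frames=[5,3,1] (faults so far: 4)
  Optimal total faults: 4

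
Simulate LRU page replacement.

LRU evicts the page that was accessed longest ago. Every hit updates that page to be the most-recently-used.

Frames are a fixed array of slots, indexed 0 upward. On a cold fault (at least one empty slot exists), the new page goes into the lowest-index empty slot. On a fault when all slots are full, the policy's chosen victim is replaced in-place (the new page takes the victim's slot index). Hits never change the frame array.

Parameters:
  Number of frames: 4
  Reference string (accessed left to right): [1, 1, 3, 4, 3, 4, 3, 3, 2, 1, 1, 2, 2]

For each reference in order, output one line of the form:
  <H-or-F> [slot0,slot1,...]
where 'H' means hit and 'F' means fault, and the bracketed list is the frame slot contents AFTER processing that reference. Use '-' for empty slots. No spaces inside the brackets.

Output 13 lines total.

F [1,-,-,-]
H [1,-,-,-]
F [1,3,-,-]
F [1,3,4,-]
H [1,3,4,-]
H [1,3,4,-]
H [1,3,4,-]
H [1,3,4,-]
F [1,3,4,2]
H [1,3,4,2]
H [1,3,4,2]
H [1,3,4,2]
H [1,3,4,2]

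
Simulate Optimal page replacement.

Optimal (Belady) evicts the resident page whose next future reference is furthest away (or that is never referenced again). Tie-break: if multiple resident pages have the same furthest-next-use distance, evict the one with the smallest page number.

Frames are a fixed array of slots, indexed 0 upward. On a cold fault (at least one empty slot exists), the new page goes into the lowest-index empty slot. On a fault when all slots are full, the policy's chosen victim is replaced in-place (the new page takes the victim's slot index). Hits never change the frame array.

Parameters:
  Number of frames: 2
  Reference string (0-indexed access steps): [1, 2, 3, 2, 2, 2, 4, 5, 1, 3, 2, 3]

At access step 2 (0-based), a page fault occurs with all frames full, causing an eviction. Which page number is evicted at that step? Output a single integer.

Step 0: ref 1 -> FAULT, frames=[1,-]
Step 1: ref 2 -> FAULT, frames=[1,2]
Step 2: ref 3 -> FAULT, evict 1, frames=[3,2]
At step 2: evicted page 1

Answer: 1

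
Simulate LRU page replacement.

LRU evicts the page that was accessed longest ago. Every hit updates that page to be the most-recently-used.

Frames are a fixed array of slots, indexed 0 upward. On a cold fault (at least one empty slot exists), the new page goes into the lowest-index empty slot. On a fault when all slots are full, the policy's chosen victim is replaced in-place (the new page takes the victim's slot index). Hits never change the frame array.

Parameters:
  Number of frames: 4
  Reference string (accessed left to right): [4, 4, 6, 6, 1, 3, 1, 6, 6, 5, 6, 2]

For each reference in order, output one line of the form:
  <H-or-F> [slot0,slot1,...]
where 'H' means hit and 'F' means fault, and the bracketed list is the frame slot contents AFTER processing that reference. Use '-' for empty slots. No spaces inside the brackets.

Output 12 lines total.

F [4,-,-,-]
H [4,-,-,-]
F [4,6,-,-]
H [4,6,-,-]
F [4,6,1,-]
F [4,6,1,3]
H [4,6,1,3]
H [4,6,1,3]
H [4,6,1,3]
F [5,6,1,3]
H [5,6,1,3]
F [5,6,1,2]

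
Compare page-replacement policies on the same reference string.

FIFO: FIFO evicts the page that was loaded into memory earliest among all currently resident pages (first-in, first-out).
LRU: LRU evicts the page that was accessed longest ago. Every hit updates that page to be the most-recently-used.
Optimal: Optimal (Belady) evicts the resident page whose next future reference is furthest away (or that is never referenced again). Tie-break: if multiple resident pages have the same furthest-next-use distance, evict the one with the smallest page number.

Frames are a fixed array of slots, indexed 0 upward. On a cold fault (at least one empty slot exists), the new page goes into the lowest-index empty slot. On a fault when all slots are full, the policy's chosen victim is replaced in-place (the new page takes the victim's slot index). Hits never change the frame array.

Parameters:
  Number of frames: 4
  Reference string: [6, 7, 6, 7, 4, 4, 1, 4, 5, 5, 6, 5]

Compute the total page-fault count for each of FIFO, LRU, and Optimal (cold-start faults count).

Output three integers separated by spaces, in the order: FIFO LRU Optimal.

Answer: 6 6 5

Derivation:
--- FIFO ---
  step 0: ref 6 -> FAULT, frames=[6,-,-,-] (faults so far: 1)
  step 1: ref 7 -> FAULT, frames=[6,7,-,-] (faults so far: 2)
  step 2: ref 6 -> HIT, frames=[6,7,-,-] (faults so far: 2)
  step 3: ref 7 -> HIT, frames=[6,7,-,-] (faults so far: 2)
  step 4: ref 4 -> FAULT, frames=[6,7,4,-] (faults so far: 3)
  step 5: ref 4 -> HIT, frames=[6,7,4,-] (faults so far: 3)
  step 6: ref 1 -> FAULT, frames=[6,7,4,1] (faults so far: 4)
  step 7: ref 4 -> HIT, frames=[6,7,4,1] (faults so far: 4)
  step 8: ref 5 -> FAULT, evict 6, frames=[5,7,4,1] (faults so far: 5)
  step 9: ref 5 -> HIT, frames=[5,7,4,1] (faults so far: 5)
  step 10: ref 6 -> FAULT, evict 7, frames=[5,6,4,1] (faults so far: 6)
  step 11: ref 5 -> HIT, frames=[5,6,4,1] (faults so far: 6)
  FIFO total faults: 6
--- LRU ---
  step 0: ref 6 -> FAULT, frames=[6,-,-,-] (faults so far: 1)
  step 1: ref 7 -> FAULT, frames=[6,7,-,-] (faults so far: 2)
  step 2: ref 6 -> HIT, frames=[6,7,-,-] (faults so far: 2)
  step 3: ref 7 -> HIT, frames=[6,7,-,-] (faults so far: 2)
  step 4: ref 4 -> FAULT, frames=[6,7,4,-] (faults so far: 3)
  step 5: ref 4 -> HIT, frames=[6,7,4,-] (faults so far: 3)
  step 6: ref 1 -> FAULT, frames=[6,7,4,1] (faults so far: 4)
  step 7: ref 4 -> HIT, frames=[6,7,4,1] (faults so far: 4)
  step 8: ref 5 -> FAULT, evict 6, frames=[5,7,4,1] (faults so far: 5)
  step 9: ref 5 -> HIT, frames=[5,7,4,1] (faults so far: 5)
  step 10: ref 6 -> FAULT, evict 7, frames=[5,6,4,1] (faults so far: 6)
  step 11: ref 5 -> HIT, frames=[5,6,4,1] (faults so far: 6)
  LRU total faults: 6
--- Optimal ---
  step 0: ref 6 -> FAULT, frames=[6,-,-,-] (faults so far: 1)
  step 1: ref 7 -> FAULT, frames=[6,7,-,-] (faults so far: 2)
  step 2: ref 6 -> HIT, frames=[6,7,-,-] (faults so far: 2)
  step 3: ref 7 -> HIT, frames=[6,7,-,-] (faults so far: 2)
  step 4: ref 4 -> FAULT, frames=[6,7,4,-] (faults so far: 3)
  step 5: ref 4 -> HIT, frames=[6,7,4,-] (faults so far: 3)
  step 6: ref 1 -> FAULT, frames=[6,7,4,1] (faults so far: 4)
  step 7: ref 4 -> HIT, frames=[6,7,4,1] (faults so far: 4)
  step 8: ref 5 -> FAULT, evict 1, frames=[6,7,4,5] (faults so far: 5)
  step 9: ref 5 -> HIT, frames=[6,7,4,5] (faults so far: 5)
  step 10: ref 6 -> HIT, frames=[6,7,4,5] (faults so far: 5)
  step 11: ref 5 -> HIT, frames=[6,7,4,5] (faults so far: 5)
  Optimal total faults: 5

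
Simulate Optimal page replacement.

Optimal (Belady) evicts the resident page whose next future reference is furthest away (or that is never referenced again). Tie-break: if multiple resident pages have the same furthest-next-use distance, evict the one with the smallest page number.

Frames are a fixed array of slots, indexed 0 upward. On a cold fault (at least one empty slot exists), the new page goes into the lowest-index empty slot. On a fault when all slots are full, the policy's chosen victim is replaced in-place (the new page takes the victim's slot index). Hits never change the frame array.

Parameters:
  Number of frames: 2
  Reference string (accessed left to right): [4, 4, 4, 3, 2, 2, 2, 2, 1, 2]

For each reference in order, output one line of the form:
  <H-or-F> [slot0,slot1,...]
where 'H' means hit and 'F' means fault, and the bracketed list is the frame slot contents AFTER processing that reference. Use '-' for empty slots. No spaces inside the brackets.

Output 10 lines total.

F [4,-]
H [4,-]
H [4,-]
F [4,3]
F [4,2]
H [4,2]
H [4,2]
H [4,2]
F [1,2]
H [1,2]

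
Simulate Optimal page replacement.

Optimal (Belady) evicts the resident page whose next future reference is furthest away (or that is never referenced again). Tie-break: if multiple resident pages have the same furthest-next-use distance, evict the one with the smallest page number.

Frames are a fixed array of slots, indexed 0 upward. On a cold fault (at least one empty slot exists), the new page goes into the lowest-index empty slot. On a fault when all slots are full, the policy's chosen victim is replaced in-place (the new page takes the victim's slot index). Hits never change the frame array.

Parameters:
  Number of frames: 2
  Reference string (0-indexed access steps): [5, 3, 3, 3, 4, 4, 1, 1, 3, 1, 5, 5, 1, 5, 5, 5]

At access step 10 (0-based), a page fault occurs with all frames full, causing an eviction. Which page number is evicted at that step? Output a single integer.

Step 0: ref 5 -> FAULT, frames=[5,-]
Step 1: ref 3 -> FAULT, frames=[5,3]
Step 2: ref 3 -> HIT, frames=[5,3]
Step 3: ref 3 -> HIT, frames=[5,3]
Step 4: ref 4 -> FAULT, evict 5, frames=[4,3]
Step 5: ref 4 -> HIT, frames=[4,3]
Step 6: ref 1 -> FAULT, evict 4, frames=[1,3]
Step 7: ref 1 -> HIT, frames=[1,3]
Step 8: ref 3 -> HIT, frames=[1,3]
Step 9: ref 1 -> HIT, frames=[1,3]
Step 10: ref 5 -> FAULT, evict 3, frames=[1,5]
At step 10: evicted page 3

Answer: 3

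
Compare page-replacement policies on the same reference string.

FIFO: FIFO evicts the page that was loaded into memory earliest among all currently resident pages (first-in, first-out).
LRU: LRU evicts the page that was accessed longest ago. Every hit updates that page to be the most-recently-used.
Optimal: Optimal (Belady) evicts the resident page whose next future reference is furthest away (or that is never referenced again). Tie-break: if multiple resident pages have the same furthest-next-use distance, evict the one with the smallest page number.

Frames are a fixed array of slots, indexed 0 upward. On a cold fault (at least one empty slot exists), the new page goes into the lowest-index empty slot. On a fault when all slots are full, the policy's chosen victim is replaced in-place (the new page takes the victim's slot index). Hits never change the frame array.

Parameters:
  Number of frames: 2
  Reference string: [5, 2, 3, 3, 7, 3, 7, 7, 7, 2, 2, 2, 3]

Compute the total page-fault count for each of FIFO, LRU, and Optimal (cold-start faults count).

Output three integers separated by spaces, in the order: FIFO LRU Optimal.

--- FIFO ---
  step 0: ref 5 -> FAULT, frames=[5,-] (faults so far: 1)
  step 1: ref 2 -> FAULT, frames=[5,2] (faults so far: 2)
  step 2: ref 3 -> FAULT, evict 5, frames=[3,2] (faults so far: 3)
  step 3: ref 3 -> HIT, frames=[3,2] (faults so far: 3)
  step 4: ref 7 -> FAULT, evict 2, frames=[3,7] (faults so far: 4)
  step 5: ref 3 -> HIT, frames=[3,7] (faults so far: 4)
  step 6: ref 7 -> HIT, frames=[3,7] (faults so far: 4)
  step 7: ref 7 -> HIT, frames=[3,7] (faults so far: 4)
  step 8: ref 7 -> HIT, frames=[3,7] (faults so far: 4)
  step 9: ref 2 -> FAULT, evict 3, frames=[2,7] (faults so far: 5)
  step 10: ref 2 -> HIT, frames=[2,7] (faults so far: 5)
  step 11: ref 2 -> HIT, frames=[2,7] (faults so far: 5)
  step 12: ref 3 -> FAULT, evict 7, frames=[2,3] (faults so far: 6)
  FIFO total faults: 6
--- LRU ---
  step 0: ref 5 -> FAULT, frames=[5,-] (faults so far: 1)
  step 1: ref 2 -> FAULT, frames=[5,2] (faults so far: 2)
  step 2: ref 3 -> FAULT, evict 5, frames=[3,2] (faults so far: 3)
  step 3: ref 3 -> HIT, frames=[3,2] (faults so far: 3)
  step 4: ref 7 -> FAULT, evict 2, frames=[3,7] (faults so far: 4)
  step 5: ref 3 -> HIT, frames=[3,7] (faults so far: 4)
  step 6: ref 7 -> HIT, frames=[3,7] (faults so far: 4)
  step 7: ref 7 -> HIT, frames=[3,7] (faults so far: 4)
  step 8: ref 7 -> HIT, frames=[3,7] (faults so far: 4)
  step 9: ref 2 -> FAULT, evict 3, frames=[2,7] (faults so far: 5)
  step 10: ref 2 -> HIT, frames=[2,7] (faults so far: 5)
  step 11: ref 2 -> HIT, frames=[2,7] (faults so far: 5)
  step 12: ref 3 -> FAULT, evict 7, frames=[2,3] (faults so far: 6)
  LRU total faults: 6
--- Optimal ---
  step 0: ref 5 -> FAULT, frames=[5,-] (faults so far: 1)
  step 1: ref 2 -> FAULT, frames=[5,2] (faults so far: 2)
  step 2: ref 3 -> FAULT, evict 5, frames=[3,2] (faults so far: 3)
  step 3: ref 3 -> HIT, frames=[3,2] (faults so far: 3)
  step 4: ref 7 -> FAULT, evict 2, frames=[3,7] (faults so far: 4)
  step 5: ref 3 -> HIT, frames=[3,7] (faults so far: 4)
  step 6: ref 7 -> HIT, frames=[3,7] (faults so far: 4)
  step 7: ref 7 -> HIT, frames=[3,7] (faults so far: 4)
  step 8: ref 7 -> HIT, frames=[3,7] (faults so far: 4)
  step 9: ref 2 -> FAULT, evict 7, frames=[3,2] (faults so far: 5)
  step 10: ref 2 -> HIT, frames=[3,2] (faults so far: 5)
  step 11: ref 2 -> HIT, frames=[3,2] (faults so far: 5)
  step 12: ref 3 -> HIT, frames=[3,2] (faults so far: 5)
  Optimal total faults: 5

Answer: 6 6 5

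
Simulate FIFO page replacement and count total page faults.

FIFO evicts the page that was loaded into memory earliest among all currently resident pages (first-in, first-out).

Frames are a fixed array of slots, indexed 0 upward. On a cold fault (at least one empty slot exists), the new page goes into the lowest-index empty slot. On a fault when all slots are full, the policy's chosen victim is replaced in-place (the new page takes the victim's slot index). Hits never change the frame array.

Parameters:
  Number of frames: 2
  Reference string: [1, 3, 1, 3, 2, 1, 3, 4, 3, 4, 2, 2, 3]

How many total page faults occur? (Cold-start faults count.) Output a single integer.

Step 0: ref 1 → FAULT, frames=[1,-]
Step 1: ref 3 → FAULT, frames=[1,3]
Step 2: ref 1 → HIT, frames=[1,3]
Step 3: ref 3 → HIT, frames=[1,3]
Step 4: ref 2 → FAULT (evict 1), frames=[2,3]
Step 5: ref 1 → FAULT (evict 3), frames=[2,1]
Step 6: ref 3 → FAULT (evict 2), frames=[3,1]
Step 7: ref 4 → FAULT (evict 1), frames=[3,4]
Step 8: ref 3 → HIT, frames=[3,4]
Step 9: ref 4 → HIT, frames=[3,4]
Step 10: ref 2 → FAULT (evict 3), frames=[2,4]
Step 11: ref 2 → HIT, frames=[2,4]
Step 12: ref 3 → FAULT (evict 4), frames=[2,3]
Total faults: 8

Answer: 8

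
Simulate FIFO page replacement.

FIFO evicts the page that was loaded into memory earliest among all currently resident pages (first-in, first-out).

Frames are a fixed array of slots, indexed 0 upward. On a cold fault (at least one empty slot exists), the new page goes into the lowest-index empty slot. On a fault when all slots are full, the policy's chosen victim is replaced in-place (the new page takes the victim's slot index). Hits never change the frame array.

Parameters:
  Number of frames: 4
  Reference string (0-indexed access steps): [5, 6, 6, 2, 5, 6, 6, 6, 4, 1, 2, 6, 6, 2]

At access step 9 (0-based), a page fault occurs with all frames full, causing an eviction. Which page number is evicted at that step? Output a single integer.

Step 0: ref 5 -> FAULT, frames=[5,-,-,-]
Step 1: ref 6 -> FAULT, frames=[5,6,-,-]
Step 2: ref 6 -> HIT, frames=[5,6,-,-]
Step 3: ref 2 -> FAULT, frames=[5,6,2,-]
Step 4: ref 5 -> HIT, frames=[5,6,2,-]
Step 5: ref 6 -> HIT, frames=[5,6,2,-]
Step 6: ref 6 -> HIT, frames=[5,6,2,-]
Step 7: ref 6 -> HIT, frames=[5,6,2,-]
Step 8: ref 4 -> FAULT, frames=[5,6,2,4]
Step 9: ref 1 -> FAULT, evict 5, frames=[1,6,2,4]
At step 9: evicted page 5

Answer: 5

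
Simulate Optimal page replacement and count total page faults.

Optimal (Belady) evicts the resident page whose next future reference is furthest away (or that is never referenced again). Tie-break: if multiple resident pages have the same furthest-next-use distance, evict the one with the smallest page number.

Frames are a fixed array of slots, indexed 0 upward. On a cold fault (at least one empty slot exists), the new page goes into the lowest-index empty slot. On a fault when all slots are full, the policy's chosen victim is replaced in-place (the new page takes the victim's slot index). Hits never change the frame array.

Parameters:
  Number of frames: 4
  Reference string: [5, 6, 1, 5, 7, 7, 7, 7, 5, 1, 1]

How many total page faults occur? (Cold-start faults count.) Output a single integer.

Answer: 4

Derivation:
Step 0: ref 5 → FAULT, frames=[5,-,-,-]
Step 1: ref 6 → FAULT, frames=[5,6,-,-]
Step 2: ref 1 → FAULT, frames=[5,6,1,-]
Step 3: ref 5 → HIT, frames=[5,6,1,-]
Step 4: ref 7 → FAULT, frames=[5,6,1,7]
Step 5: ref 7 → HIT, frames=[5,6,1,7]
Step 6: ref 7 → HIT, frames=[5,6,1,7]
Step 7: ref 7 → HIT, frames=[5,6,1,7]
Step 8: ref 5 → HIT, frames=[5,6,1,7]
Step 9: ref 1 → HIT, frames=[5,6,1,7]
Step 10: ref 1 → HIT, frames=[5,6,1,7]
Total faults: 4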